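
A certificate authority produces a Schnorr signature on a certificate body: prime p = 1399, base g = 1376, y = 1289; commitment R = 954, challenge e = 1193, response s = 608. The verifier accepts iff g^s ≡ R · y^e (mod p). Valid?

g^s mod p:
Squares mod 1399: 1376^1≡1376, 1376^2≡529, 1376^4≡41, 1376^8≡282, 1376^16≡1180, 1376^32≡395, 1376^64≡736, 1376^128≡283, 1376^256≡346, 1376^512≡801
608 = 512 + 64 + 32, so 1376^608 ≡ 801·736·395 ≡ 372 (mod 1399)
R · y^e mod p:
Squares mod 1399: 1289^1≡1289, 1289^2≡908, 1289^4≡453, 1289^8≡955, 1289^16≡1276, 1289^32≡1139, 1289^64≡448, 1289^128≡647, 1289^256≡308, 1289^512≡1131, 1289^1024≡475
1193 = 1024 + 128 + 32 + 8 + 1, so 1289^1193 ≡ 475·647·1139·955·1289 ≡ 1329 (mod 1399)
954·1329 = 1267866 ≡ 372 (mod 1399)
372 ≡ 372 (mod 1399); signature holds.

yes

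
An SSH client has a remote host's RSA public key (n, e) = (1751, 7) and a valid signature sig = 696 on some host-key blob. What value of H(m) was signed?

798

sig^2 ≡ 696^2 = 484416 ≡ 1140
sig^4 ≡ 1140^2 = 1299600 ≡ 358
7 = 4 + 2 + 1, so sig^7 ≡ 358·1140·696 ≡ 798 (mod 1751)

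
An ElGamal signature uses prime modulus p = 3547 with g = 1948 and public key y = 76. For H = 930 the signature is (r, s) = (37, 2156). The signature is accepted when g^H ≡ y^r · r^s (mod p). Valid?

Left side g^H mod p:
1948^2 = 3794704 ≡ 2961
1948^4 ≡ 2961^2 = 8767521 ≡ 2884
1948^8 ≡ 2884^2 = 8317456 ≡ 3288
1948^16 ≡ 3288^2 = 10810944 ≡ 3235
1948^32 ≡ 3235^2 = 10465225 ≡ 1575
1948^64 ≡ 1575^2 = 2480625 ≡ 1272
1948^128 ≡ 1272^2 = 1617984 ≡ 552
1948^256 ≡ 552^2 = 304704 ≡ 3209
1948^512 ≡ 3209^2 = 10297681 ≡ 740
930 = 512 + 256 + 128 + 32 + 2, so 1948^930 ≡ 740·3209·552·1575·2961 ≡ 2594 (mod 3547)
Right side y^r · r^s mod p:
76^2 = 5776 ≡ 2229
76^4 ≡ 2229^2 = 4968441 ≡ 2641
76^8 ≡ 2641^2 = 6974881 ≡ 1479
76^16 ≡ 1479^2 = 2187441 ≡ 2489
76^32 ≡ 2489^2 = 6195121 ≡ 2059
37 = 32 + 4 + 1, so 76^37 ≡ 2059·2641·76 ≡ 2633 (mod 3547)
37^2 = 1369
37^4 ≡ 1369^2 = 1874161 ≡ 1345
37^8 ≡ 1345^2 = 1809025 ≡ 55
37^16 ≡ 55^2 = 3025
37^32 ≡ 3025^2 = 9150625 ≡ 2912
37^64 ≡ 2912^2 = 8479744 ≡ 2414
37^128 ≡ 2414^2 = 5827396 ≡ 3222
37^256 ≡ 3222^2 = 10381284 ≡ 2762
37^512 ≡ 2762^2 = 7628644 ≡ 2594
37^1024 ≡ 2594^2 = 6728836 ≡ 177
37^2048 ≡ 177^2 = 31329 ≡ 2953
2156 = 2048 + 64 + 32 + 8 + 4, so 37^2156 ≡ 2953·2414·2912·55·1345 ≡ 7 (mod 3547)
2633·7 = 18431 ≡ 696 (mod 3547)
2594 ≠ 696, so verification fails.

no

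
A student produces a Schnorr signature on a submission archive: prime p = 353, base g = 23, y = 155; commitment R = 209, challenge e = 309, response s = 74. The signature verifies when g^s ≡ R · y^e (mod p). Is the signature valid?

valid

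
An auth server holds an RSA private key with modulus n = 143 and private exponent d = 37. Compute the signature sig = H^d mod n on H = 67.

H^2 ≡ 67^2 = 4489 ≡ 56
H^4 ≡ 56^2 = 3136 ≡ 133
H^8 ≡ 133^2 = 17689 ≡ 100
H^16 ≡ 100^2 = 10000 ≡ 133
H^32 ≡ 133^2 = 17689 ≡ 100
37 = 32 + 4 + 1, so H^37 ≡ 100·133·67 ≡ 67 (mod 143)

67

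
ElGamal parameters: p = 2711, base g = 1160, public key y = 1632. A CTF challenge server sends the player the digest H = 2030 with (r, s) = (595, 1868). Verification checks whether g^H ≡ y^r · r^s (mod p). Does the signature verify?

does not verify

Left side g^H mod p:
Squares mod 2711: 1160^1≡1160, 1160^2≡944, 1160^4≡1928, 1160^8≡403, 1160^16≡2460, 1160^32≡648, 1160^64≡2410, 1160^128≡1138, 1160^256≡1897, 1160^512≡1112, 1160^1024≡328
2030 = 1024 + 512 + 256 + 128 + 64 + 32 + 8 + 4 + 2, so 1160^2030 ≡ 328·1112·1897·1138·2410·648·403·1928·944 ≡ 1789 (mod 2711)
Right side y^r · r^s mod p:
Squares mod 2711: 1632^1≡1632, 1632^2≡1222, 1632^4≡2234, 1632^8≡2516, 1632^16≡71, 1632^32≡2330, 1632^64≡1478, 1632^128≡2129, 1632^256≡2560, 1632^512≡1113
595 = 512 + 64 + 16 + 2 + 1, so 1632^595 ≡ 1113·1478·71·1222·1632 ≡ 2130 (mod 2711)
Squares mod 2711: 595^1≡595, 595^2≡1595, 595^4≡1107, 595^8≡77, 595^16≡507, 595^32≡2215, 595^64≡2026, 595^128≡222, 595^256≡486, 595^512≡339, 595^1024≡1059
1868 = 1024 + 512 + 256 + 64 + 8 + 4, so 595^1868 ≡ 1059·339·486·2026·77·1107 ≡ 1620 (mod 2711)
2130·1620 = 3450600 ≡ 2208 (mod 2711)
1789 ≠ 2208, so verification fails.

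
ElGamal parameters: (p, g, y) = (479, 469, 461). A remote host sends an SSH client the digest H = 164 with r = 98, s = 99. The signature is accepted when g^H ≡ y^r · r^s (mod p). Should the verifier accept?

reject

Left side g^H mod p:
469^2 = 219961 ≡ 100
469^4 ≡ 100^2 = 10000 ≡ 420
469^8 ≡ 420^2 = 176400 ≡ 128
469^16 ≡ 128^2 = 16384 ≡ 98
469^32 ≡ 98^2 = 9604 ≡ 24
469^64 ≡ 24^2 = 576 ≡ 97
469^128 ≡ 97^2 = 9409 ≡ 308
164 = 128 + 32 + 4, so 469^164 ≡ 308·24·420 ≡ 241 (mod 479)
Right side y^r · r^s mod p:
461^2 = 212521 ≡ 324
461^4 ≡ 324^2 = 104976 ≡ 75
461^8 ≡ 75^2 = 5625 ≡ 356
461^16 ≡ 356^2 = 126736 ≡ 280
461^32 ≡ 280^2 = 78400 ≡ 323
461^64 ≡ 323^2 = 104329 ≡ 386
98 = 64 + 32 + 2, so 461^98 ≡ 386·323·324 ≡ 165 (mod 479)
98^2 = 9604 ≡ 24
98^4 ≡ 24^2 = 576 ≡ 97
98^8 ≡ 97^2 = 9409 ≡ 308
98^16 ≡ 308^2 = 94864 ≡ 22
98^32 ≡ 22^2 = 484 ≡ 5
98^64 ≡ 5^2 = 25
99 = 64 + 32 + 2 + 1, so 98^99 ≡ 25·5·24·98 ≡ 373 (mod 479)
165·373 = 61545 ≡ 233 (mod 479)
241 ≠ 233, so verification fails.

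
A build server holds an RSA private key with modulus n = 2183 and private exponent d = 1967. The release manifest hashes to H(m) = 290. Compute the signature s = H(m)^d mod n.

561

(H(m))^2 ≡ 290^2 = 84100 ≡ 1146
(H(m))^4 ≡ 1146^2 = 1313316 ≡ 1333
(H(m))^8 ≡ 1333^2 = 1776889 ≡ 2110
(H(m))^16 ≡ 2110^2 = 4452100 ≡ 963
(H(m))^32 ≡ 963^2 = 927369 ≡ 1777
(H(m))^64 ≡ 1777^2 = 3157729 ≡ 1111
(H(m))^128 ≡ 1111^2 = 1234321 ≡ 926
(H(m))^256 ≡ 926^2 = 857476 ≡ 1740
(H(m))^512 ≡ 1740^2 = 3027600 ≡ 1962
(H(m))^1024 ≡ 1962^2 = 3849444 ≡ 815
1967 = 1024 + 512 + 256 + 128 + 32 + 8 + 4 + 2 + 1, so (H(m))^1967 ≡ 815·1962·1740·926·1777·2110·1333·1146·290 ≡ 561 (mod 2183)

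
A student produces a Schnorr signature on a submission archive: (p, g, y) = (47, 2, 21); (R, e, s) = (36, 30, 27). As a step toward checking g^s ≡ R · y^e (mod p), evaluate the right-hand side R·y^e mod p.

16

21^2 = 441 ≡ 18
21^4 ≡ 18^2 = 324 ≡ 42
21^8 ≡ 42^2 = 1764 ≡ 25
21^16 ≡ 25^2 = 625 ≡ 14
30 = 16 + 8 + 4 + 2, so 21^30 ≡ 14·25·42·18 ≡ 37 (mod 47)
R · y^e ≡ 36·37 = 1332 ≡ 16 (mod 47)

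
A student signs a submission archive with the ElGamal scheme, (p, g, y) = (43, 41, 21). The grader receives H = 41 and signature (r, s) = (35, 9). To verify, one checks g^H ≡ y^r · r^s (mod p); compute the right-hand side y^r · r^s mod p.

21^2 = 441 ≡ 11
21^4 ≡ 11^2 = 121 ≡ 35
21^8 ≡ 35^2 = 1225 ≡ 21
21^16 ≡ 21^2 = 441 ≡ 11
21^32 ≡ 11^2 = 121 ≡ 35
35 = 32 + 2 + 1, so 21^35 ≡ 35·11·21 ≡ 1 (mod 43)
35^2 = 1225 ≡ 21
35^4 ≡ 21^2 = 441 ≡ 11
35^8 ≡ 11^2 = 121 ≡ 35
9 = 8 + 1, so 35^9 ≡ 35·35 ≡ 21 (mod 43)
y^r · r^s ≡ 1·21 = 21 ≡ 21 (mod 43)

21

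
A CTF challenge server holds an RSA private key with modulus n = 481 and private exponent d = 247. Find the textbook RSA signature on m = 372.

96

m^2 ≡ 372^2 = 138384 ≡ 337
m^4 ≡ 337^2 = 113569 ≡ 53
m^8 ≡ 53^2 = 2809 ≡ 404
m^16 ≡ 404^2 = 163216 ≡ 157
m^32 ≡ 157^2 = 24649 ≡ 118
m^64 ≡ 118^2 = 13924 ≡ 456
m^128 ≡ 456^2 = 207936 ≡ 144
247 = 128 + 64 + 32 + 16 + 4 + 2 + 1, so m^247 ≡ 144·456·118·157·53·337·372 ≡ 96 (mod 481)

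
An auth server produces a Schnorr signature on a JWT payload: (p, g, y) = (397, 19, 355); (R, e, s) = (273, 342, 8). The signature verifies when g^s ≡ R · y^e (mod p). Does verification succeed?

fails

g^s mod p:
19^2 = 361
19^4 ≡ 361^2 = 130321 ≡ 105
19^8 ≡ 105^2 = 11025 ≡ 306
R · y^e mod p:
355^2 = 126025 ≡ 176
355^4 ≡ 176^2 = 30976 ≡ 10
355^8 ≡ 10^2 = 100
355^16 ≡ 100^2 = 10000 ≡ 75
355^32 ≡ 75^2 = 5625 ≡ 67
355^64 ≡ 67^2 = 4489 ≡ 122
355^128 ≡ 122^2 = 14884 ≡ 195
355^256 ≡ 195^2 = 38025 ≡ 310
342 = 256 + 64 + 16 + 4 + 2, so 355^342 ≡ 310·122·75·10·176 ≡ 333 (mod 397)
273·333 = 90909 ≡ 393 (mod 397)
306 ≠ 393; the check fails.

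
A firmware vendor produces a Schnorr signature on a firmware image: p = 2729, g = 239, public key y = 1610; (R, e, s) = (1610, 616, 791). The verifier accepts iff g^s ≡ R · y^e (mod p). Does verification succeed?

passes

g^s mod p:
239^2 = 57121 ≡ 2541
239^4 ≡ 2541^2 = 6456681 ≡ 2596
239^8 ≡ 2596^2 = 6739216 ≡ 1315
239^16 ≡ 1315^2 = 1729225 ≡ 1768
239^32 ≡ 1768^2 = 3125824 ≡ 1119
239^64 ≡ 1119^2 = 1252161 ≡ 2279
239^128 ≡ 2279^2 = 5193841 ≡ 554
239^256 ≡ 554^2 = 306916 ≡ 1268
239^512 ≡ 1268^2 = 1607824 ≡ 443
791 = 512 + 256 + 16 + 4 + 2 + 1, so 239^791 ≡ 443·1268·1768·2596·2541·239 ≡ 1610 (mod 2729)
R · y^e mod p:
1610^2 = 2592100 ≡ 2279
1610^4 ≡ 2279^2 = 5193841 ≡ 554
1610^8 ≡ 554^2 = 306916 ≡ 1268
1610^16 ≡ 1268^2 = 1607824 ≡ 443
1610^32 ≡ 443^2 = 196249 ≡ 2490
1610^64 ≡ 2490^2 = 6200100 ≡ 2541
1610^128 ≡ 2541^2 = 6456681 ≡ 2596
1610^256 ≡ 2596^2 = 6739216 ≡ 1315
1610^512 ≡ 1315^2 = 1729225 ≡ 1768
616 = 512 + 64 + 32 + 8, so 1610^616 ≡ 1768·2541·2490·1268 ≡ 1 (mod 2729)
1610·1 = 1610 ≡ 1610 (mod 2729)
1610 ≡ 1610 (mod 2729); signature holds.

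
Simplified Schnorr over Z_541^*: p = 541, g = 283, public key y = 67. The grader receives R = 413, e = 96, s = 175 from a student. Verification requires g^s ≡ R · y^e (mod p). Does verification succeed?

passes

g^s mod p:
283^2 = 80089 ≡ 21
283^4 ≡ 21^2 = 441
283^8 ≡ 441^2 = 194481 ≡ 262
283^16 ≡ 262^2 = 68644 ≡ 478
283^32 ≡ 478^2 = 228484 ≡ 182
283^64 ≡ 182^2 = 33124 ≡ 123
283^128 ≡ 123^2 = 15129 ≡ 522
175 = 128 + 32 + 8 + 4 + 2 + 1, so 283^175 ≡ 522·182·262·441·21·283 ≡ 376 (mod 541)
R · y^e mod p:
67^2 = 4489 ≡ 161
67^4 ≡ 161^2 = 25921 ≡ 494
67^8 ≡ 494^2 = 244036 ≡ 45
67^16 ≡ 45^2 = 2025 ≡ 402
67^32 ≡ 402^2 = 161604 ≡ 386
67^64 ≡ 386^2 = 148996 ≡ 221
96 = 64 + 32, so 67^96 ≡ 221·386 ≡ 369 (mod 541)
413·369 = 152397 ≡ 376 (mod 541)
376 ≡ 376 (mod 541); signature holds.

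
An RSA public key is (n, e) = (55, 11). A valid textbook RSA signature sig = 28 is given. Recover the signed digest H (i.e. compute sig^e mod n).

sig^2 ≡ 28^2 = 784 ≡ 14
sig^4 ≡ 14^2 = 196 ≡ 31
sig^8 ≡ 31^2 = 961 ≡ 26
11 = 8 + 2 + 1, so sig^11 ≡ 26·14·28 ≡ 17 (mod 55)

17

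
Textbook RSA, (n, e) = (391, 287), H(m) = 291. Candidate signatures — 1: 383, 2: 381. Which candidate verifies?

1

Candidate 1: Squares mod 391: 383^1≡383, 383^2≡64, 383^4≡186, 383^8≡188, 383^16≡154, 383^32≡256, 383^64≡239, 383^128≡35, 383^256≡52; 287 = 256 + 16 + 8 + 4 + 2 + 1, so 383^287 ≡ 52·154·188·186·64·383 ≡ 291 (mod 391)
  → matches H(m) = 291
Candidate 2: Squares mod 391: 381^1≡381, 381^2≡100, 381^4≡225, 381^8≡186, 381^16≡188, 381^32≡154, 381^64≡256, 381^128≡239, 381^256≡35; 287 = 256 + 16 + 8 + 4 + 2 + 1, so 381^287 ≡ 35·188·186·225·100·381 ≡ 243 (mod 391)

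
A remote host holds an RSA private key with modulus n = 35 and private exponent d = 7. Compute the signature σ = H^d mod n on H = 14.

14

Squares mod 35: H^1≡14, H^2≡21, H^4≡21
7 = 4 + 2 + 1, so H^7 ≡ 21·21·14 ≡ 14 (mod 35)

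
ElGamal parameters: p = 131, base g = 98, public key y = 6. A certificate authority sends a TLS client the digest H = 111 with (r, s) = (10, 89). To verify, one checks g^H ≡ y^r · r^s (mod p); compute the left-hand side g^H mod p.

98^111 mod 131 = 110

110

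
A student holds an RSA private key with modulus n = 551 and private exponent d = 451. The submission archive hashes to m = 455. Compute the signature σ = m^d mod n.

170

m^451 mod 551 = 170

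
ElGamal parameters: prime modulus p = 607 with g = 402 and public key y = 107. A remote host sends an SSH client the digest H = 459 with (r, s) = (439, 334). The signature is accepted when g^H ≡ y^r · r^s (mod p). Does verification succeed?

fails

Left side g^H mod p:
402^2 = 161604 ≡ 142
402^4 ≡ 142^2 = 20164 ≡ 133
402^8 ≡ 133^2 = 17689 ≡ 86
402^16 ≡ 86^2 = 7396 ≡ 112
402^32 ≡ 112^2 = 12544 ≡ 404
402^64 ≡ 404^2 = 163216 ≡ 540
402^128 ≡ 540^2 = 291600 ≡ 240
402^256 ≡ 240^2 = 57600 ≡ 542
459 = 256 + 128 + 64 + 8 + 2 + 1, so 402^459 ≡ 542·240·540·86·142·402 ≡ 49 (mod 607)
Right side y^r · r^s mod p:
107^2 = 11449 ≡ 523
107^4 ≡ 523^2 = 273529 ≡ 379
107^8 ≡ 379^2 = 143641 ≡ 389
107^16 ≡ 389^2 = 151321 ≡ 178
107^32 ≡ 178^2 = 31684 ≡ 120
107^64 ≡ 120^2 = 14400 ≡ 439
107^128 ≡ 439^2 = 192721 ≡ 302
107^256 ≡ 302^2 = 91204 ≡ 154
439 = 256 + 128 + 32 + 16 + 4 + 2 + 1, so 107^439 ≡ 154·302·120·178·379·523·107 ≡ 327 (mod 607)
439^2 = 192721 ≡ 302
439^4 ≡ 302^2 = 91204 ≡ 154
439^8 ≡ 154^2 = 23716 ≡ 43
439^16 ≡ 43^2 = 1849 ≡ 28
439^32 ≡ 28^2 = 784 ≡ 177
439^64 ≡ 177^2 = 31329 ≡ 372
439^128 ≡ 372^2 = 138384 ≡ 595
439^256 ≡ 595^2 = 354025 ≡ 144
334 = 256 + 64 + 8 + 4 + 2, so 439^334 ≡ 144·372·43·154·302 ≡ 400 (mod 607)
327·400 = 130800 ≡ 295 (mod 607)
49 ≠ 295, so verification fails.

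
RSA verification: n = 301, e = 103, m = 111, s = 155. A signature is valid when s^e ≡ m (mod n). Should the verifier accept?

reject

Squares mod 301: s^1≡155, s^2≡246, s^4≡15, s^8≡225, s^16≡57, s^32≡239, s^64≡232
103 = 64 + 32 + 4 + 2 + 1, so s^103 ≡ 232·239·15·246·155 ≡ 190 (mod 301)
s^103 mod 301 = 190, but m = 111.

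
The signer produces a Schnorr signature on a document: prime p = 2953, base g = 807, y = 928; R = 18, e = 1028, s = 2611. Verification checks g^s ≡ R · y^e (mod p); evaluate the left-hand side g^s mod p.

1197

807^2611 mod 2953 = 1197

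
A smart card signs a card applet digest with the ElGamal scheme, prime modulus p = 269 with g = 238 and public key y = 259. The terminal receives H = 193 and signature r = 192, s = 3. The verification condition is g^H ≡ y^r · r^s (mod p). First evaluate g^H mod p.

238^2 = 56644 ≡ 154
238^4 ≡ 154^2 = 23716 ≡ 44
238^8 ≡ 44^2 = 1936 ≡ 53
238^16 ≡ 53^2 = 2809 ≡ 119
238^32 ≡ 119^2 = 14161 ≡ 173
238^64 ≡ 173^2 = 29929 ≡ 70
238^128 ≡ 70^2 = 4900 ≡ 58
193 = 128 + 64 + 1, so 238^193 ≡ 58·70·238 ≡ 32 (mod 269)

32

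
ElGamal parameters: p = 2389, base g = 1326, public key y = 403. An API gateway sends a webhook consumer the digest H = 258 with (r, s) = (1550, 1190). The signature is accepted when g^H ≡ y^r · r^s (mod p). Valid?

Left side g^H mod p:
Squares mod 2389: 1326^1≡1326, 1326^2≡2361, 1326^4≡784, 1326^8≡683, 1326^16≡634, 1326^32≡604, 1326^64≡1688, 1326^128≡1656, 1326^256≡2153
258 = 256 + 2, so 1326^258 ≡ 2153·2361 ≡ 1830 (mod 2389)
Right side y^r · r^s mod p:
Squares mod 2389: 403^1≡403, 403^2≡2346, 403^4≡1849, 403^8≡142, 403^16≡1052, 403^32≡597, 403^64≡448, 403^128≡28, 403^256≡784, 403^512≡683, 403^1024≡634
1550 = 1024 + 512 + 8 + 4 + 2, so 403^1550 ≡ 634·683·142·1849·2346 ≡ 1837 (mod 2389)
Squares mod 2389: 1550^1≡1550, 1550^2≡1555, 1550^4≡357, 1550^8≡832, 1550^16≡1803, 1550^32≡1769, 1550^64≡2160, 1550^128≡2272, 1550^256≡1744, 1550^512≡339, 1550^1024≡249
1190 = 1024 + 128 + 32 + 4 + 2, so 1550^1190 ≡ 249·2272·1769·357·1555 ≡ 1151 (mod 2389)
1837·1151 = 2114387 ≡ 122 (mod 2389)
1830 ≠ 122, so verification fails.

no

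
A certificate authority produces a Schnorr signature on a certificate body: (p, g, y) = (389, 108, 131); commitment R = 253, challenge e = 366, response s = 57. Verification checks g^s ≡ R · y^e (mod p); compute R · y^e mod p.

131^2 = 17161 ≡ 45
131^4 ≡ 45^2 = 2025 ≡ 80
131^8 ≡ 80^2 = 6400 ≡ 176
131^16 ≡ 176^2 = 30976 ≡ 245
131^32 ≡ 245^2 = 60025 ≡ 119
131^64 ≡ 119^2 = 14161 ≡ 157
131^128 ≡ 157^2 = 24649 ≡ 142
131^256 ≡ 142^2 = 20164 ≡ 325
366 = 256 + 64 + 32 + 8 + 4 + 2, so 131^366 ≡ 325·157·119·176·80·45 ≡ 230 (mod 389)
R · y^e ≡ 253·230 = 58190 ≡ 229 (mod 389)

229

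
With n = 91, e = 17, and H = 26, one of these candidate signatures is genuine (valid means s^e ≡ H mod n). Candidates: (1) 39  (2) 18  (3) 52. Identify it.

Candidate 1: Squares mod 91: 39^1≡39, 39^2≡65, 39^4≡39, 39^8≡65, 39^16≡39; 17 = 16 + 1, so 39^17 ≡ 39·39 ≡ 65 (mod 91)
Candidate 2: Squares mod 91: 18^1≡18, 18^2≡51, 18^4≡53, 18^8≡79, 18^16≡53; 17 = 16 + 1, so 18^17 ≡ 53·18 ≡ 44 (mod 91)
Candidate 3: Squares mod 91: 52^1≡52, 52^2≡65, 52^4≡39, 52^8≡65, 52^16≡39; 17 = 16 + 1, so 52^17 ≡ 39·52 ≡ 26 (mod 91)
  → matches H = 26

3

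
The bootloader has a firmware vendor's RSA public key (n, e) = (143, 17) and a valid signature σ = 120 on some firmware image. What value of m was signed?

σ^17 mod 143 = 87

87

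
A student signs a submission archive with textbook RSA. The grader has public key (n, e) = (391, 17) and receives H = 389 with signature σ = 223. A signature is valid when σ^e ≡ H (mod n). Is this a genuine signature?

Squares mod 391: σ^1≡223, σ^2≡72, σ^4≡101, σ^8≡35, σ^16≡52
17 = 16 + 1, so σ^17 ≡ 52·223 ≡ 257 (mod 391)
257 ≠ 389, so verification fails.

forged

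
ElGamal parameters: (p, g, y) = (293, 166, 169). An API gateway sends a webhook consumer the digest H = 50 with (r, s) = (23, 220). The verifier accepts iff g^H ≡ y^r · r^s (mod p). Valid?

Left side g^H mod p:
166^2 = 27556 ≡ 14
166^4 ≡ 14^2 = 196
166^8 ≡ 196^2 = 38416 ≡ 33
166^16 ≡ 33^2 = 1089 ≡ 210
166^32 ≡ 210^2 = 44100 ≡ 150
50 = 32 + 16 + 2, so 166^50 ≡ 150·210·14 ≡ 35 (mod 293)
Right side y^r · r^s mod p:
169^2 = 28561 ≡ 140
169^4 ≡ 140^2 = 19600 ≡ 262
169^8 ≡ 262^2 = 68644 ≡ 82
169^16 ≡ 82^2 = 6724 ≡ 278
23 = 16 + 4 + 2 + 1, so 169^23 ≡ 278·262·140·169 ≡ 43 (mod 293)
23^2 = 529 ≡ 236
23^4 ≡ 236^2 = 55696 ≡ 26
23^8 ≡ 26^2 = 676 ≡ 90
23^16 ≡ 90^2 = 8100 ≡ 189
23^32 ≡ 189^2 = 35721 ≡ 268
23^64 ≡ 268^2 = 71824 ≡ 39
23^128 ≡ 39^2 = 1521 ≡ 56
220 = 128 + 64 + 16 + 8 + 4, so 23^220 ≡ 56·39·189·90·26 ≡ 244 (mod 293)
43·244 = 10492 ≡ 237 (mod 293)
35 ≠ 237, so verification fails.

no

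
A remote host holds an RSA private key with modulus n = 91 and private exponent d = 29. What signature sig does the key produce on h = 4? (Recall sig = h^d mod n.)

23

Squares mod 91: h^1≡4, h^2≡16, h^4≡74, h^8≡16, h^16≡74
29 = 16 + 8 + 4 + 1, so h^29 ≡ 74·16·74·4 ≡ 23 (mod 91)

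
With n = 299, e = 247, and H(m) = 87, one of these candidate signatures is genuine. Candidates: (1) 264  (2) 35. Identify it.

Candidate 1: Squares mod 299: 264^1≡264, 264^2≡29, 264^4≡243, 264^8≡146, 264^16≡87, 264^32≡94, 264^64≡165, 264^128≡16; 247 = 128 + 64 + 32 + 16 + 4 + 2 + 1, so 264^247 ≡ 16·165·94·87·243·29·264 ≡ 212 (mod 299)
Candidate 2: Squares mod 299: 35^1≡35, 35^2≡29, 35^4≡243, 35^8≡146, 35^16≡87, 35^32≡94, 35^64≡165, 35^128≡16; 247 = 128 + 64 + 32 + 16 + 4 + 2 + 1, so 35^247 ≡ 16·165·94·87·243·29·35 ≡ 87 (mod 299)
  → matches H(m) = 87

2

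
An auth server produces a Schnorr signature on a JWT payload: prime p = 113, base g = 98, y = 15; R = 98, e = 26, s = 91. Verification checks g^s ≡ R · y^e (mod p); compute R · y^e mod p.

15

15^2 = 225 ≡ 112
15^4 ≡ 112^2 = 12544 ≡ 1
15^8 ≡ 1^2 = 1
15^16 ≡ 1^2 = 1
26 = 16 + 8 + 2, so 15^26 ≡ 1·1·112 ≡ 112 (mod 113)
R · y^e ≡ 98·112 = 10976 ≡ 15 (mod 113)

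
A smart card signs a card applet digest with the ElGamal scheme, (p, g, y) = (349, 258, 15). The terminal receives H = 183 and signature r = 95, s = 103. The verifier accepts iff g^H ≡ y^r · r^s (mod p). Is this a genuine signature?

forged

Left side g^H mod p:
258^2 = 66564 ≡ 254
258^4 ≡ 254^2 = 64516 ≡ 300
258^8 ≡ 300^2 = 90000 ≡ 307
258^16 ≡ 307^2 = 94249 ≡ 19
258^32 ≡ 19^2 = 361 ≡ 12
258^64 ≡ 12^2 = 144
258^128 ≡ 144^2 = 20736 ≡ 145
183 = 128 + 32 + 16 + 4 + 2 + 1, so 258^183 ≡ 145·12·19·300·254·258 ≡ 332 (mod 349)
Right side y^r · r^s mod p:
15^2 = 225
15^4 ≡ 225^2 = 50625 ≡ 20
15^8 ≡ 20^2 = 400 ≡ 51
15^16 ≡ 51^2 = 2601 ≡ 158
15^32 ≡ 158^2 = 24964 ≡ 185
15^64 ≡ 185^2 = 34225 ≡ 23
95 = 64 + 16 + 8 + 4 + 2 + 1, so 15^95 ≡ 23·158·51·20·225·15 ≡ 51 (mod 349)
95^2 = 9025 ≡ 300
95^4 ≡ 300^2 = 90000 ≡ 307
95^8 ≡ 307^2 = 94249 ≡ 19
95^16 ≡ 19^2 = 361 ≡ 12
95^32 ≡ 12^2 = 144
95^64 ≡ 144^2 = 20736 ≡ 145
103 = 64 + 32 + 4 + 2 + 1, so 95^103 ≡ 145·144·307·300·95 ≡ 337 (mod 349)
51·337 = 17187 ≡ 86 (mod 349)
332 ≠ 86, so verification fails.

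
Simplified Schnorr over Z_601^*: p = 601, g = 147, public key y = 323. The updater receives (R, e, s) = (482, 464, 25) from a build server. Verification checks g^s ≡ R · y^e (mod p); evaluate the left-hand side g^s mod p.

Squares mod 601: 147^1≡147, 147^2≡574, 147^4≡128, 147^8≡157, 147^16≡8
25 = 16 + 8 + 1, so 147^25 ≡ 8·157·147 ≡ 125 (mod 601)

125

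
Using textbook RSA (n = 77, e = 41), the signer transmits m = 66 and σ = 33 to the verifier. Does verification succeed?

passes

σ^41 mod 77 = 66
Since 66 equals the digest 66, verification succeeds.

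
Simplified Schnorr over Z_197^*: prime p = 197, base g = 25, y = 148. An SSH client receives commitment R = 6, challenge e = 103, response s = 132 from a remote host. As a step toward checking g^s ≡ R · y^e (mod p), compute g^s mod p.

25^132 mod 197 = 182

182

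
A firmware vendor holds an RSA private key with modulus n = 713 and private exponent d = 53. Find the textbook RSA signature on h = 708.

564

h^2 ≡ 708^2 = 501264 ≡ 25
h^4 ≡ 25^2 = 625
h^8 ≡ 625^2 = 390625 ≡ 614
h^16 ≡ 614^2 = 376996 ≡ 532
h^32 ≡ 532^2 = 283024 ≡ 676
53 = 32 + 16 + 4 + 1, so h^53 ≡ 676·532·625·708 ≡ 564 (mod 713)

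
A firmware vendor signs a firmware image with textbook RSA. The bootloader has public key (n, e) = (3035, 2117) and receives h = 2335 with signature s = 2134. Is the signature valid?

invalid

Squares mod 3035: s^1≡2134, s^2≡1456, s^4≡1506, s^8≡891, s^16≡1746, s^32≡1376, s^64≡2571, s^128≡2846, s^256≡2336, s^512≡3001, s^1024≡1156, s^2048≡936
2117 = 2048 + 64 + 4 + 1, so s^2117 ≡ 936·2571·1506·2134 ≡ 2164 (mod 3035)
s^2117 mod 3035 = 2164, but h = 2335.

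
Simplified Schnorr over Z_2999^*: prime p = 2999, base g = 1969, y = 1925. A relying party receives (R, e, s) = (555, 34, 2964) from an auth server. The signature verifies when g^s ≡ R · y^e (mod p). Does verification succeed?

fails

g^s mod p:
1969^2 = 3876961 ≡ 2253
1969^4 ≡ 2253^2 = 5076009 ≡ 1701
1969^8 ≡ 1701^2 = 2893401 ≡ 2365
1969^16 ≡ 2365^2 = 5593225 ≡ 90
1969^32 ≡ 90^2 = 8100 ≡ 2102
1969^64 ≡ 2102^2 = 4418404 ≡ 877
1969^128 ≡ 877^2 = 769129 ≡ 1385
1969^256 ≡ 1385^2 = 1918225 ≡ 1864
1969^512 ≡ 1864^2 = 3474496 ≡ 1654
1969^1024 ≡ 1654^2 = 2735716 ≡ 628
1969^2048 ≡ 628^2 = 394384 ≡ 1515
2964 = 2048 + 512 + 256 + 128 + 16 + 4, so 1969^2964 ≡ 1515·1654·1864·1385·90·1701 ≡ 2851 (mod 2999)
R · y^e mod p:
1925^2 = 3705625 ≡ 1860
1925^4 ≡ 1860^2 = 3459600 ≡ 1753
1925^8 ≡ 1753^2 = 3073009 ≡ 2033
1925^16 ≡ 2033^2 = 4133089 ≡ 467
1925^32 ≡ 467^2 = 218089 ≡ 2161
34 = 32 + 2, so 1925^34 ≡ 2161·1860 ≡ 800 (mod 2999)
555·800 = 444000 ≡ 148 (mod 2999)
2851 ≠ 148; the check fails.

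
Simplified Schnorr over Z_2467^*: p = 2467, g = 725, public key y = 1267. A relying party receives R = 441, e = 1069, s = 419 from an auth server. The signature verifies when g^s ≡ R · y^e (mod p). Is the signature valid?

invalid

g^s mod p:
725^419 mod 2467 = 207
R · y^e mod p:
1267^1069 mod 2467 = 530
441·530 = 233730 ≡ 1832 (mod 2467)
207 ≠ 1832; the check fails.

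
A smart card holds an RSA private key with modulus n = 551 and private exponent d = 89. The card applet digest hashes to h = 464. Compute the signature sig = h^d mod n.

145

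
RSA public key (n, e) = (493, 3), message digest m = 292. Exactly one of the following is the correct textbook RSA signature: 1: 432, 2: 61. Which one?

Candidate 1: 432^2 = 186624 ≡ 270; 3 = 2 + 1, so 432^3 ≡ 270·432 ≡ 292 (mod 493)
  → matches m = 292
Candidate 2: 61^2 = 3721 ≡ 270; 3 = 2 + 1, so 61^3 ≡ 270·61 ≡ 201 (mod 493)

1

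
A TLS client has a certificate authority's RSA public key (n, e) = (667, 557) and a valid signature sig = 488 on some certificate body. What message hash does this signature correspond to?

132

Squares mod 667: sig^1≡488, sig^2≡25, sig^4≡625, sig^8≡430, sig^16≡141, sig^32≡538, sig^64≡633, sig^128≡489, sig^256≡335, sig^512≡169
557 = 512 + 32 + 8 + 4 + 1, so sig^557 ≡ 169·538·430·625·488 ≡ 132 (mod 667)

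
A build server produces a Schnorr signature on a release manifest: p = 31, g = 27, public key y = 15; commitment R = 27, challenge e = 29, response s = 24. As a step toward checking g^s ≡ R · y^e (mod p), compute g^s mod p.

8

Squares mod 31: 27^1≡27, 27^2≡16, 27^4≡8, 27^8≡2, 27^16≡4
24 = 16 + 8, so 27^24 ≡ 4·2 ≡ 8 (mod 31)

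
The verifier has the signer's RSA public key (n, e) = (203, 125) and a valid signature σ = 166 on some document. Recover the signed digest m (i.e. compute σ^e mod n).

185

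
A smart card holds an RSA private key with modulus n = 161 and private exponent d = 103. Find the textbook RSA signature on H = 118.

Squares mod 161: H^1≡118, H^2≡78, H^4≡127, H^8≡29, H^16≡36, H^32≡8, H^64≡64
103 = 64 + 32 + 4 + 2 + 1, so H^103 ≡ 64·8·127·78·118 ≡ 104 (mod 161)

104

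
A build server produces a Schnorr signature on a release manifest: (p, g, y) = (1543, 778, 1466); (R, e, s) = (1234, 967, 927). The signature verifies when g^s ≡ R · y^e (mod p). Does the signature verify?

verifies

g^s mod p:
778^2 = 605284 ≡ 428
778^4 ≡ 428^2 = 183184 ≡ 1110
778^8 ≡ 1110^2 = 1232100 ≡ 786
778^16 ≡ 786^2 = 617796 ≡ 596
778^32 ≡ 596^2 = 355216 ≡ 326
778^64 ≡ 326^2 = 106276 ≡ 1352
778^128 ≡ 1352^2 = 1827904 ≡ 992
778^256 ≡ 992^2 = 984064 ≡ 1173
778^512 ≡ 1173^2 = 1375929 ≡ 1116
927 = 512 + 256 + 128 + 16 + 8 + 4 + 2 + 1, so 778^927 ≡ 1116·1173·992·596·786·1110·428·778 ≡ 536 (mod 1543)
R · y^e mod p:
1466^2 = 2149156 ≡ 1300
1466^4 ≡ 1300^2 = 1690000 ≡ 415
1466^8 ≡ 415^2 = 172225 ≡ 952
1466^16 ≡ 952^2 = 906304 ≡ 563
1466^32 ≡ 563^2 = 316969 ≡ 654
1466^64 ≡ 654^2 = 427716 ≡ 305
1466^128 ≡ 305^2 = 93025 ≡ 445
1466^256 ≡ 445^2 = 198025 ≡ 521
1466^512 ≡ 521^2 = 271441 ≡ 1416
967 = 512 + 256 + 128 + 64 + 4 + 2 + 1, so 1466^967 ≡ 1416·521·445·305·415·1300·1466 ≡ 203 (mod 1543)
1234·203 = 250502 ≡ 536 (mod 1543)
536 ≡ 536 (mod 1543); signature holds.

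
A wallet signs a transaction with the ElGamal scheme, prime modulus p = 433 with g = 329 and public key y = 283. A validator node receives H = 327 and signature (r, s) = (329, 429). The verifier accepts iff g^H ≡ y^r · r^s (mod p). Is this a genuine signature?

genuine

Left side g^H mod p:
Squares mod 433: 329^1≡329, 329^2≡424, 329^4≡81, 329^8≡66, 329^16≡26, 329^32≡243, 329^64≡161, 329^128≡374, 329^256≡17
327 = 256 + 64 + 4 + 2 + 1, so 329^327 ≡ 17·161·81·424·329 ≡ 70 (mod 433)
Right side y^r · r^s mod p:
Squares mod 433: 283^1≡283, 283^2≡417, 283^4≡256, 283^8≡153, 283^16≡27, 283^32≡296, 283^64≡150, 283^128≡417, 283^256≡256
329 = 256 + 64 + 8 + 1, so 283^329 ≡ 256·150·153·283 ≡ 137 (mod 433)
Squares mod 433: 329^1≡329, 329^2≡424, 329^4≡81, 329^8≡66, 329^16≡26, 329^32≡243, 329^64≡161, 329^128≡374, 329^256≡17
429 = 256 + 128 + 32 + 8 + 4 + 1, so 329^429 ≡ 17·374·243·66·81·329 ≡ 266 (mod 433)
137·266 = 36442 ≡ 70 (mod 433)
70 ≡ 70 (mod 433), so the signature is genuine.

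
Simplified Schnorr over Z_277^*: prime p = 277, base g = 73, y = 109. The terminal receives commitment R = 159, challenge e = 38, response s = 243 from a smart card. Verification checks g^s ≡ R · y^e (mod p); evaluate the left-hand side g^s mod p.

73^2 = 5329 ≡ 66
73^4 ≡ 66^2 = 4356 ≡ 201
73^8 ≡ 201^2 = 40401 ≡ 236
73^16 ≡ 236^2 = 55696 ≡ 19
73^32 ≡ 19^2 = 361 ≡ 84
73^64 ≡ 84^2 = 7056 ≡ 131
73^128 ≡ 131^2 = 17161 ≡ 264
243 = 128 + 64 + 32 + 16 + 2 + 1, so 73^243 ≡ 264·131·84·19·66·73 ≡ 226 (mod 277)

226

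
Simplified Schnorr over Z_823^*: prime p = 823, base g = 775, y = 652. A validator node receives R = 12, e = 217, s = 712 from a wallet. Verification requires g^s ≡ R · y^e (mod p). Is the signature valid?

invalid

g^s mod p:
Squares mod 823: 775^1≡775, 775^2≡658, 775^4≡66, 775^8≡241, 775^16≡471, 775^32≡454, 775^64≡366, 775^128≡630, 775^256≡214, 775^512≡531
712 = 512 + 128 + 64 + 8, so 775^712 ≡ 531·630·366·241 ≡ 53 (mod 823)
R · y^e mod p:
Squares mod 823: 652^1≡652, 652^2≡436, 652^4≡806, 652^8≡289, 652^16≡398, 652^32≡388, 652^64≡758, 652^128≡110
217 = 128 + 64 + 16 + 8 + 1, so 652^217 ≡ 110·758·398·289·652 ≡ 750 (mod 823)
12·750 = 9000 ≡ 770 (mod 823)
53 ≠ 770; the check fails.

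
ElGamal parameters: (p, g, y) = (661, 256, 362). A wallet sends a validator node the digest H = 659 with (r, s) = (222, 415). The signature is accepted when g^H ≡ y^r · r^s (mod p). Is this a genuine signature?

forged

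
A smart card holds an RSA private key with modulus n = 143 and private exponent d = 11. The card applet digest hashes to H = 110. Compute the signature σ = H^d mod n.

Squares mod 143: H^1≡110, H^2≡88, H^4≡22, H^8≡55
11 = 8 + 2 + 1, so H^11 ≡ 55·88·110 ≡ 11 (mod 143)

11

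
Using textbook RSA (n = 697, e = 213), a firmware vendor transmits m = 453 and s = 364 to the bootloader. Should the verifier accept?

accept

s^213 mod 697 = 453
453 = m, so the signature checks out.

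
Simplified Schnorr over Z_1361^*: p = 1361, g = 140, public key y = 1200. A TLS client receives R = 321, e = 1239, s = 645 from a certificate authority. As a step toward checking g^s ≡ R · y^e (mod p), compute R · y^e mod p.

1200^2 = 1440000 ≡ 62
1200^4 ≡ 62^2 = 3844 ≡ 1122
1200^8 ≡ 1122^2 = 1258884 ≡ 1320
1200^16 ≡ 1320^2 = 1742400 ≡ 320
1200^32 ≡ 320^2 = 102400 ≡ 325
1200^64 ≡ 325^2 = 105625 ≡ 828
1200^128 ≡ 828^2 = 685584 ≡ 1001
1200^256 ≡ 1001^2 = 1002001 ≡ 305
1200^512 ≡ 305^2 = 93025 ≡ 477
1200^1024 ≡ 477^2 = 227529 ≡ 242
1239 = 1024 + 128 + 64 + 16 + 4 + 2 + 1, so 1200^1239 ≡ 242·1001·828·320·1122·62·1200 ≡ 851 (mod 1361)
R · y^e ≡ 321·851 = 273171 ≡ 971 (mod 1361)

971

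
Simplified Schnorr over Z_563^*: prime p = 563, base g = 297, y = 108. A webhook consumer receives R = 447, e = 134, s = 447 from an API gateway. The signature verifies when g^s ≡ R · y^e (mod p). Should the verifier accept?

g^s mod p:
297^2 = 88209 ≡ 381
297^4 ≡ 381^2 = 145161 ≡ 470
297^8 ≡ 470^2 = 220900 ≡ 204
297^16 ≡ 204^2 = 41616 ≡ 517
297^32 ≡ 517^2 = 267289 ≡ 427
297^64 ≡ 427^2 = 182329 ≡ 480
297^128 ≡ 480^2 = 230400 ≡ 133
297^256 ≡ 133^2 = 17689 ≡ 236
447 = 256 + 128 + 32 + 16 + 8 + 4 + 2 + 1, so 297^447 ≡ 236·133·427·517·204·470·381·297 ≡ 223 (mod 563)
R · y^e mod p:
108^2 = 11664 ≡ 404
108^4 ≡ 404^2 = 163216 ≡ 509
108^8 ≡ 509^2 = 259081 ≡ 101
108^16 ≡ 101^2 = 10201 ≡ 67
108^32 ≡ 67^2 = 4489 ≡ 548
108^64 ≡ 548^2 = 300304 ≡ 225
108^128 ≡ 225^2 = 50625 ≡ 518
134 = 128 + 4 + 2, so 108^134 ≡ 518·509·404 ≡ 411 (mod 563)
447·411 = 183717 ≡ 179 (mod 563)
223 ≠ 179; the check fails.

reject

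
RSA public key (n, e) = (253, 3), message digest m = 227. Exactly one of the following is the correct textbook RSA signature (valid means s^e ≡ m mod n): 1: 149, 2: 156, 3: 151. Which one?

1

Candidate 1: Squares mod 253: 149^1≡149, 149^2≡190; 3 = 2 + 1, so 149^3 ≡ 190·149 ≡ 227 (mod 253)
  → matches m = 227
Candidate 2: Squares mod 253: 156^1≡156, 156^2≡48; 3 = 2 + 1, so 156^3 ≡ 48·156 ≡ 151 (mod 253)
Candidate 3: Squares mod 253: 151^1≡151, 151^2≡31; 3 = 2 + 1, so 151^3 ≡ 31·151 ≡ 127 (mod 253)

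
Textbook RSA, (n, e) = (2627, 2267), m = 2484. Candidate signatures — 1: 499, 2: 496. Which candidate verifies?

2

Candidate 1: 499^2 = 249001 ≡ 2063; 499^4 ≡ 2063^2 = 4255969 ≡ 229; 499^8 ≡ 229^2 = 52441 ≡ 2528; 499^16 ≡ 2528^2 = 6390784 ≡ 1920; 499^32 ≡ 1920^2 = 3686400 ≡ 719; 499^64 ≡ 719^2 = 516961 ≡ 2069; 499^128 ≡ 2069^2 = 4280761 ≡ 1378; 499^256 ≡ 1378^2 = 1898884 ≡ 2190; 499^512 ≡ 2190^2 = 4796100 ≡ 1825; 499^1024 ≡ 1825^2 = 3330625 ≡ 2216; 499^2048 ≡ 2216^2 = 4910656 ≡ 793; 2267 = 2048 + 128 + 64 + 16 + 8 + 2 + 1, so 499^2267 ≡ 793·1378·2069·1920·2528·2063·499 ≡ 109 (mod 2627)
Candidate 2: 496^2 = 246016 ≡ 1705; 496^4 ≡ 1705^2 = 2907025 ≡ 1563; 496^8 ≡ 1563^2 = 2442969 ≡ 2486; 496^16 ≡ 2486^2 = 6180196 ≡ 1492; 496^32 ≡ 1492^2 = 2226064 ≡ 995; 496^64 ≡ 995^2 = 990025 ≡ 2273; 496^128 ≡ 2273^2 = 5166529 ≡ 1847; 496^256 ≡ 1847^2 = 3411409 ≡ 1563; 496^512 ≡ 1563^2 = 2442969 ≡ 2486; 496^1024 ≡ 2486^2 = 6180196 ≡ 1492; 496^2048 ≡ 1492^2 = 2226064 ≡ 995; 2267 = 2048 + 128 + 64 + 16 + 8 + 2 + 1, so 496^2267 ≡ 995·1847·2273·1492·2486·1705·496 ≡ 2484 (mod 2627)
  → matches m = 2484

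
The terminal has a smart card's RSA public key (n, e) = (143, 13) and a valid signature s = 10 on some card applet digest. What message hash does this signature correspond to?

10

s^2 ≡ 10^2 = 100
s^4 ≡ 100^2 = 10000 ≡ 133
s^8 ≡ 133^2 = 17689 ≡ 100
13 = 8 + 4 + 1, so s^13 ≡ 100·133·10 ≡ 10 (mod 143)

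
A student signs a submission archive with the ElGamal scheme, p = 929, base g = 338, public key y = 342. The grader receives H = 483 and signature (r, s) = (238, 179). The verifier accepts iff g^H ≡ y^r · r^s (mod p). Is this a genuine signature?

genuine

Left side g^H mod p:
338^483 mod 929 = 386
Right side y^r · r^s mod p:
342^238 mod 929 = 265
238^179 mod 929 = 338
265·338 = 89570 ≡ 386 (mod 929)
386 ≡ 386 (mod 929), so the signature is genuine.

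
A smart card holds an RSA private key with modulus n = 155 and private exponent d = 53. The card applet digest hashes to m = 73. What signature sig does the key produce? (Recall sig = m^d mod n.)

43

m^2 ≡ 73^2 = 5329 ≡ 59
m^4 ≡ 59^2 = 3481 ≡ 71
m^8 ≡ 71^2 = 5041 ≡ 81
m^16 ≡ 81^2 = 6561 ≡ 51
m^32 ≡ 51^2 = 2601 ≡ 121
53 = 32 + 16 + 4 + 1, so m^53 ≡ 121·51·71·73 ≡ 43 (mod 155)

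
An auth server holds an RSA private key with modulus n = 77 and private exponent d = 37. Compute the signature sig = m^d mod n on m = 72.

Squares mod 77: m^1≡72, m^2≡25, m^4≡9, m^8≡4, m^16≡16, m^32≡25
37 = 32 + 4 + 1, so m^37 ≡ 25·9·72 ≡ 30 (mod 77)

30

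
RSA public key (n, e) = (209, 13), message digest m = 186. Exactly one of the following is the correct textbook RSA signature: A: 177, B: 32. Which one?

B

Candidate A: 177^2 = 31329 ≡ 188; 177^4 ≡ 188^2 = 35344 ≡ 23; 177^8 ≡ 23^2 = 529 ≡ 111; 13 = 8 + 4 + 1, so 177^13 ≡ 111·23·177 ≡ 23 (mod 209)
Candidate B: 32^2 = 1024 ≡ 188; 32^4 ≡ 188^2 = 35344 ≡ 23; 32^8 ≡ 23^2 = 529 ≡ 111; 13 = 8 + 4 + 1, so 32^13 ≡ 111·23·32 ≡ 186 (mod 209)
  → matches m = 186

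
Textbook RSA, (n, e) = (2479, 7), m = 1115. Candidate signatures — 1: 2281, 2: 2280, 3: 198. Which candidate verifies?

1

Candidate 1: 2281^7 mod 2479 = 1115
  → matches m = 1115
Candidate 2: 2280^7 mod 2479 = 865
Candidate 3: 198^7 mod 2479 = 1364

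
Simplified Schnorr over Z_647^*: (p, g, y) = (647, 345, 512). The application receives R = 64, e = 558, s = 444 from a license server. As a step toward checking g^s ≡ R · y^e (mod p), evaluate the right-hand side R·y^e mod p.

512^2 = 262144 ≡ 109
512^4 ≡ 109^2 = 11881 ≡ 235
512^8 ≡ 235^2 = 55225 ≡ 230
512^16 ≡ 230^2 = 52900 ≡ 493
512^32 ≡ 493^2 = 243049 ≡ 424
512^64 ≡ 424^2 = 179776 ≡ 557
512^128 ≡ 557^2 = 310249 ≡ 336
512^256 ≡ 336^2 = 112896 ≡ 318
512^512 ≡ 318^2 = 101124 ≡ 192
558 = 512 + 32 + 8 + 4 + 2, so 512^558 ≡ 192·424·230·235·109 ≡ 167 (mod 647)
R · y^e ≡ 64·167 = 10688 ≡ 336 (mod 647)

336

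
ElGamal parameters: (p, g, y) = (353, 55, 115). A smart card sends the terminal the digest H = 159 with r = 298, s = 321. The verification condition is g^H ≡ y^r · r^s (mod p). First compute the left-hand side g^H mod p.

56

Squares mod 353: 55^1≡55, 55^2≡201, 55^4≡159, 55^8≡218, 55^16≡222, 55^32≡217, 55^64≡140, 55^128≡185
159 = 128 + 16 + 8 + 4 + 2 + 1, so 55^159 ≡ 185·222·218·159·201·55 ≡ 56 (mod 353)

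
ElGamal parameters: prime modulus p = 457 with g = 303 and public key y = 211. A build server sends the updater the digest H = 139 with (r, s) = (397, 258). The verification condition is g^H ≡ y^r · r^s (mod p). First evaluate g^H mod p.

140

Squares mod 457: 303^1≡303, 303^2≡409, 303^4≡19, 303^8≡361, 303^16≡76, 303^32≡292, 303^64≡262, 303^128≡94
139 = 128 + 8 + 2 + 1, so 303^139 ≡ 94·361·409·303 ≡ 140 (mod 457)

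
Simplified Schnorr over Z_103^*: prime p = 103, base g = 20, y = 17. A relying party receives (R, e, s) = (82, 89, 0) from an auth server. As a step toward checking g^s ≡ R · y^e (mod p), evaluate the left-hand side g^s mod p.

1

20^0 mod 103 = 1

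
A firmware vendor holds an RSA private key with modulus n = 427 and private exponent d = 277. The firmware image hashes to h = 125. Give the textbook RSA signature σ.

174

Squares mod 427: h^1≡125, h^2≡253, h^4≡386, h^8≡400, h^16≡302, h^32≡253, h^64≡386, h^128≡400, h^256≡302
277 = 256 + 16 + 4 + 1, so h^277 ≡ 302·302·386·125 ≡ 174 (mod 427)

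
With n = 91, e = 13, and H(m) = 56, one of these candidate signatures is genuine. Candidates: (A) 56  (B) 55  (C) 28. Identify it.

A

Candidate A: Squares mod 91: 56^1≡56, 56^2≡42, 56^4≡35, 56^8≡42; 13 = 8 + 4 + 1, so 56^13 ≡ 42·35·56 ≡ 56 (mod 91)
  → matches H(m) = 56
Candidate B: Squares mod 91: 55^1≡55, 55^2≡22, 55^4≡29, 55^8≡22; 13 = 8 + 4 + 1, so 55^13 ≡ 22·29·55 ≡ 55 (mod 91)
Candidate C: Squares mod 91: 28^1≡28, 28^2≡56, 28^4≡42, 28^8≡35; 13 = 8 + 4 + 1, so 28^13 ≡ 35·42·28 ≡ 28 (mod 91)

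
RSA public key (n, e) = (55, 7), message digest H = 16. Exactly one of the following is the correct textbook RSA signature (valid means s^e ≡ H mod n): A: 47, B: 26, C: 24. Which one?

Candidate A: 47^7 mod 55 = 53
Candidate B: 26^7 mod 55 = 16
  → matches H = 16
Candidate C: 24^7 mod 55 = 29

B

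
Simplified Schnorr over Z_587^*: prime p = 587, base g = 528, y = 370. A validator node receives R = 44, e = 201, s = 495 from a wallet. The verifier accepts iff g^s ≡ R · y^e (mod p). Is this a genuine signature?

g^s mod p:
528^495 mod 587 = 334
R · y^e mod p:
370^201 mod 587 = 309
44·309 = 13596 ≡ 95 (mod 587)
334 ≠ 95; the check fails.

forged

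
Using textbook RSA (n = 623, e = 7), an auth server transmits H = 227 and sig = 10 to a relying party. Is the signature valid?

valid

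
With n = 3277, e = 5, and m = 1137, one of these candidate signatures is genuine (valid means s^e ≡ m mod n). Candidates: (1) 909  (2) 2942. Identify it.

Candidate 1: 909^2 = 826281 ≡ 477; 909^4 ≡ 477^2 = 227529 ≡ 1416; 5 = 4 + 1, so 909^5 ≡ 1416·909 ≡ 2560 (mod 3277)
Candidate 2: 2942^2 = 8655364 ≡ 807; 2942^4 ≡ 807^2 = 651249 ≡ 2403; 5 = 4 + 1, so 2942^5 ≡ 2403·2942 ≡ 1137 (mod 3277)
  → matches m = 1137

2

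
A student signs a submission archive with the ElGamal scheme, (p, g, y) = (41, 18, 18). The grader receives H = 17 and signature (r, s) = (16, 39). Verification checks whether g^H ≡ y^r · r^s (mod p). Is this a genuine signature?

genuine

Left side g^H mod p:
Squares mod 41: 18^1≡18, 18^2≡37, 18^4≡16, 18^8≡10, 18^16≡18
17 = 16 + 1, so 18^17 ≡ 18·18 ≡ 37 (mod 41)
Right side y^r · r^s mod p:
Squares mod 41: 18^1≡18, 18^2≡37, 18^4≡16, 18^8≡10, 18^16≡18
18^16 ≡ 18 (mod 41)
Squares mod 41: 16^1≡16, 16^2≡10, 16^4≡18, 16^8≡37, 16^16≡16, 16^32≡10
39 = 32 + 4 + 2 + 1, so 16^39 ≡ 10·18·10·16 ≡ 18 (mod 41)
18·18 = 324 ≡ 37 (mod 41)
37 ≡ 37 (mod 41), so the signature is genuine.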